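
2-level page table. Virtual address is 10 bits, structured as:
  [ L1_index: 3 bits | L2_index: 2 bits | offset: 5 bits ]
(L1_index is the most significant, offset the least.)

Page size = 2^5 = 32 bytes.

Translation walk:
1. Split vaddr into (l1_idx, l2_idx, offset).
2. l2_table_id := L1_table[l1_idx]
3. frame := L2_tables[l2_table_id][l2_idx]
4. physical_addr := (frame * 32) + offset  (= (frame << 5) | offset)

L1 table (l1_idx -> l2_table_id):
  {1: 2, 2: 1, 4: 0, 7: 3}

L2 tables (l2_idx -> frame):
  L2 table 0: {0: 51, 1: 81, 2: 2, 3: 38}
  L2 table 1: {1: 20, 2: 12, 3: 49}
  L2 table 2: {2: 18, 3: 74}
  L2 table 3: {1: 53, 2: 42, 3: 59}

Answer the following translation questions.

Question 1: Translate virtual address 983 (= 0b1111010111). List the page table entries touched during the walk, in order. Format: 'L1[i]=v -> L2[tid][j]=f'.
vaddr = 983 = 0b1111010111
Split: l1_idx=7, l2_idx=2, offset=23

Answer: L1[7]=3 -> L2[3][2]=42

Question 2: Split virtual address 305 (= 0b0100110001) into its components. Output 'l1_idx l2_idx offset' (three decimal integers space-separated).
Answer: 2 1 17

Derivation:
vaddr = 305 = 0b0100110001
  top 3 bits -> l1_idx = 2
  next 2 bits -> l2_idx = 1
  bottom 5 bits -> offset = 17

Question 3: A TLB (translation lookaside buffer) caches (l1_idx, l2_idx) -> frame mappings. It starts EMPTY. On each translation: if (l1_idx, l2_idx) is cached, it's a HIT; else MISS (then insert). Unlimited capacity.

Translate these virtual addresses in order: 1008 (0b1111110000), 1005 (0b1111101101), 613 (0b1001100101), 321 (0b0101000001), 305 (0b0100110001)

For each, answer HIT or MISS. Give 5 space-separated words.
Answer: MISS HIT MISS MISS MISS

Derivation:
vaddr=1008: (7,3) not in TLB -> MISS, insert
vaddr=1005: (7,3) in TLB -> HIT
vaddr=613: (4,3) not in TLB -> MISS, insert
vaddr=321: (2,2) not in TLB -> MISS, insert
vaddr=305: (2,1) not in TLB -> MISS, insert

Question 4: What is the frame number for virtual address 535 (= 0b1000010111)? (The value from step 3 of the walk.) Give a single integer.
vaddr = 535: l1_idx=4, l2_idx=0
L1[4] = 0; L2[0][0] = 51

Answer: 51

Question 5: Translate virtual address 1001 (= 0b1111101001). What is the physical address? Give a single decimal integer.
Answer: 1897

Derivation:
vaddr = 1001 = 0b1111101001
Split: l1_idx=7, l2_idx=3, offset=9
L1[7] = 3
L2[3][3] = 59
paddr = 59 * 32 + 9 = 1897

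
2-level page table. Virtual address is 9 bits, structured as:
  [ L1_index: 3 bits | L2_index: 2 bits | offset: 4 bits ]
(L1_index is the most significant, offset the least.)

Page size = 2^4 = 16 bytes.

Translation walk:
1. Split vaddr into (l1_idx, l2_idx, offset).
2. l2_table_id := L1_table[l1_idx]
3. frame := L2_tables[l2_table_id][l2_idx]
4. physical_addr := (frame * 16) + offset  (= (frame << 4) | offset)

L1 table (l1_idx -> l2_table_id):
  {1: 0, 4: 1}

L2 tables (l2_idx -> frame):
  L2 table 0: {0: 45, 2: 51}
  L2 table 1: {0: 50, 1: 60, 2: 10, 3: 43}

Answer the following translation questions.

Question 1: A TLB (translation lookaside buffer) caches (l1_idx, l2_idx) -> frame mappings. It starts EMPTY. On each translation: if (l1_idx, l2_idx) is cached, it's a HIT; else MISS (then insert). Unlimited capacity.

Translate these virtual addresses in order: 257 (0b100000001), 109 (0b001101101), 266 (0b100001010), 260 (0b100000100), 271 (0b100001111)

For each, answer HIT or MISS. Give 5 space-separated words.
vaddr=257: (4,0) not in TLB -> MISS, insert
vaddr=109: (1,2) not in TLB -> MISS, insert
vaddr=266: (4,0) in TLB -> HIT
vaddr=260: (4,0) in TLB -> HIT
vaddr=271: (4,0) in TLB -> HIT

Answer: MISS MISS HIT HIT HIT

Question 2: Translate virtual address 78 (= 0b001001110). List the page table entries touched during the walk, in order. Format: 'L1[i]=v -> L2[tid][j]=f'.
Answer: L1[1]=0 -> L2[0][0]=45

Derivation:
vaddr = 78 = 0b001001110
Split: l1_idx=1, l2_idx=0, offset=14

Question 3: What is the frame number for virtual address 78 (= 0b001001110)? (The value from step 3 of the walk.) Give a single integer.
vaddr = 78: l1_idx=1, l2_idx=0
L1[1] = 0; L2[0][0] = 45

Answer: 45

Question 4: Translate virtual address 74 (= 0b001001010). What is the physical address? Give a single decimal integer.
vaddr = 74 = 0b001001010
Split: l1_idx=1, l2_idx=0, offset=10
L1[1] = 0
L2[0][0] = 45
paddr = 45 * 16 + 10 = 730

Answer: 730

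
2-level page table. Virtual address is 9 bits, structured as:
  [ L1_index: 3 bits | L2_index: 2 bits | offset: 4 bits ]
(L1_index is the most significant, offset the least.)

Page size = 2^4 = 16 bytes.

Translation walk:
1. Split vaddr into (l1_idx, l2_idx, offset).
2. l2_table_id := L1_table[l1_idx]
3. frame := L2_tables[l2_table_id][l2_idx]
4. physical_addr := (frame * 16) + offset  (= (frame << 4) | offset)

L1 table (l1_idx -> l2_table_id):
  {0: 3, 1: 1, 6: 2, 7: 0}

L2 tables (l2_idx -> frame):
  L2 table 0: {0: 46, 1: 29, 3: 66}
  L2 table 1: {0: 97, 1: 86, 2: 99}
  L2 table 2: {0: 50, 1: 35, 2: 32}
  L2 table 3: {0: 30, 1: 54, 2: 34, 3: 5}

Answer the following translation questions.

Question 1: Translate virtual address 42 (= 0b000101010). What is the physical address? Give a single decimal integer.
vaddr = 42 = 0b000101010
Split: l1_idx=0, l2_idx=2, offset=10
L1[0] = 3
L2[3][2] = 34
paddr = 34 * 16 + 10 = 554

Answer: 554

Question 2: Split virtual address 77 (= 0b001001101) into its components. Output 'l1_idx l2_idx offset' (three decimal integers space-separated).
vaddr = 77 = 0b001001101
  top 3 bits -> l1_idx = 1
  next 2 bits -> l2_idx = 0
  bottom 4 bits -> offset = 13

Answer: 1 0 13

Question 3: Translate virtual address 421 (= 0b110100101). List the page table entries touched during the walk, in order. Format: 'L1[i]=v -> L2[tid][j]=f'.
vaddr = 421 = 0b110100101
Split: l1_idx=6, l2_idx=2, offset=5

Answer: L1[6]=2 -> L2[2][2]=32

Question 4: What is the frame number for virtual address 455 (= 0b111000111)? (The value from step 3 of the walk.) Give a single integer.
Answer: 46

Derivation:
vaddr = 455: l1_idx=7, l2_idx=0
L1[7] = 0; L2[0][0] = 46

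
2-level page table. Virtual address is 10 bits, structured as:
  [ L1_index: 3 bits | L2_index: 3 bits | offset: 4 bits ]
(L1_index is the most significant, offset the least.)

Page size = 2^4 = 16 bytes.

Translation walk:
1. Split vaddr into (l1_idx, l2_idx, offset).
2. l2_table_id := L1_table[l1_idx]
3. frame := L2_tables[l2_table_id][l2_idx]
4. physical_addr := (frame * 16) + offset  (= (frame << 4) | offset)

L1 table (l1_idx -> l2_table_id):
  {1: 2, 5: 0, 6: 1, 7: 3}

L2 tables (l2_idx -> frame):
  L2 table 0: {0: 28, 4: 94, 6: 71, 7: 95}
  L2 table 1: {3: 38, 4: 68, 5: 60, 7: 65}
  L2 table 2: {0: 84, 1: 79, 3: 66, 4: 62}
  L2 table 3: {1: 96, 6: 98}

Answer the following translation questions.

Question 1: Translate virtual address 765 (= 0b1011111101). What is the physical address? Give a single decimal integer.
Answer: 1533

Derivation:
vaddr = 765 = 0b1011111101
Split: l1_idx=5, l2_idx=7, offset=13
L1[5] = 0
L2[0][7] = 95
paddr = 95 * 16 + 13 = 1533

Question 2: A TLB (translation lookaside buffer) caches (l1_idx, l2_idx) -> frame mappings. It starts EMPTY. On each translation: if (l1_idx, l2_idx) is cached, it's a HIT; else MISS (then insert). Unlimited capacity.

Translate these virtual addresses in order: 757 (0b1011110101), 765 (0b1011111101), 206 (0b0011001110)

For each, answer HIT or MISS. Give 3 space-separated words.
vaddr=757: (5,7) not in TLB -> MISS, insert
vaddr=765: (5,7) in TLB -> HIT
vaddr=206: (1,4) not in TLB -> MISS, insert

Answer: MISS HIT MISS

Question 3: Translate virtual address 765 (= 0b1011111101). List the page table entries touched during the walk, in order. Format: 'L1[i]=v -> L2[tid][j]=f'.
vaddr = 765 = 0b1011111101
Split: l1_idx=5, l2_idx=7, offset=13

Answer: L1[5]=0 -> L2[0][7]=95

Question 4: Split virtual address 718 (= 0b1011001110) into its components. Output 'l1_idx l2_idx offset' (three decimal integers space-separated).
vaddr = 718 = 0b1011001110
  top 3 bits -> l1_idx = 5
  next 3 bits -> l2_idx = 4
  bottom 4 bits -> offset = 14

Answer: 5 4 14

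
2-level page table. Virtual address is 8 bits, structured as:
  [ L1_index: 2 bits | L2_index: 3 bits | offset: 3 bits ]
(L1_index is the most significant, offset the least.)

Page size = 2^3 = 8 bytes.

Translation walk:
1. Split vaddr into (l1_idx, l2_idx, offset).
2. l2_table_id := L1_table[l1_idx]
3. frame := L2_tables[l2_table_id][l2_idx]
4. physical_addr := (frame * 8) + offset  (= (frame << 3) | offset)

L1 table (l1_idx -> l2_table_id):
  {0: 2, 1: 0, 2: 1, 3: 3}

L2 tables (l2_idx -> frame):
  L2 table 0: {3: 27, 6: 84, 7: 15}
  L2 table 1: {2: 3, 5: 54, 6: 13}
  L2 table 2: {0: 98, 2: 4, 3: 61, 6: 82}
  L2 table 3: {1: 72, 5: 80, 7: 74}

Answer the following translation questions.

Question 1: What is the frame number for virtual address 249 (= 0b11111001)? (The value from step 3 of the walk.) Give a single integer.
Answer: 74

Derivation:
vaddr = 249: l1_idx=3, l2_idx=7
L1[3] = 3; L2[3][7] = 74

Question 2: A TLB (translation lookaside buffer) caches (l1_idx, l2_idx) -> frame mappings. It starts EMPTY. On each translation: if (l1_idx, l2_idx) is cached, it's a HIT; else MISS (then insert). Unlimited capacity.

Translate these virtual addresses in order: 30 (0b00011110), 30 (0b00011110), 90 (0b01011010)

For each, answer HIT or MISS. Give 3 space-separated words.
vaddr=30: (0,3) not in TLB -> MISS, insert
vaddr=30: (0,3) in TLB -> HIT
vaddr=90: (1,3) not in TLB -> MISS, insert

Answer: MISS HIT MISS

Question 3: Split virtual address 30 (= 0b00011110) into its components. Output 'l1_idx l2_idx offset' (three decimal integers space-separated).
vaddr = 30 = 0b00011110
  top 2 bits -> l1_idx = 0
  next 3 bits -> l2_idx = 3
  bottom 3 bits -> offset = 6

Answer: 0 3 6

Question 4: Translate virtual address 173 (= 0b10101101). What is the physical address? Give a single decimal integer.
vaddr = 173 = 0b10101101
Split: l1_idx=2, l2_idx=5, offset=5
L1[2] = 1
L2[1][5] = 54
paddr = 54 * 8 + 5 = 437

Answer: 437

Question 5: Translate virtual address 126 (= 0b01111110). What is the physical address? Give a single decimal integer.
vaddr = 126 = 0b01111110
Split: l1_idx=1, l2_idx=7, offset=6
L1[1] = 0
L2[0][7] = 15
paddr = 15 * 8 + 6 = 126

Answer: 126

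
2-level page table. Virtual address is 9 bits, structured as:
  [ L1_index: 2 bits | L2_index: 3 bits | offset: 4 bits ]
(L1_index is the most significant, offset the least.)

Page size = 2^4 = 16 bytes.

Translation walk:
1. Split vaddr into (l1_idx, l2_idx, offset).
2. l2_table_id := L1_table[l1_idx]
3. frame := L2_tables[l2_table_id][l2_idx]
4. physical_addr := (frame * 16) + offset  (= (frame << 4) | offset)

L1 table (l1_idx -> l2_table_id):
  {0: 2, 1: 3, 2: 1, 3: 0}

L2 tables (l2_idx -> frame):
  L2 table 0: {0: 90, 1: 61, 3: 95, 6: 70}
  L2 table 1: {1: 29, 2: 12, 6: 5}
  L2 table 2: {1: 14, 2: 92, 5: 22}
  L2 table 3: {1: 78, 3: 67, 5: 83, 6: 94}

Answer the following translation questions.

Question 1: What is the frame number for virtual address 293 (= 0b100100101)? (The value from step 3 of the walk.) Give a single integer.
vaddr = 293: l1_idx=2, l2_idx=2
L1[2] = 1; L2[1][2] = 12

Answer: 12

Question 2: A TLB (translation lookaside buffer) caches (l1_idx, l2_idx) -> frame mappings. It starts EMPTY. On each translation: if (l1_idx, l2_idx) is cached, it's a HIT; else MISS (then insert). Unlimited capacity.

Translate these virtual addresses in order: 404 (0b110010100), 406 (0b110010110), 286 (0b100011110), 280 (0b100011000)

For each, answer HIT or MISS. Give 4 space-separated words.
Answer: MISS HIT MISS HIT

Derivation:
vaddr=404: (3,1) not in TLB -> MISS, insert
vaddr=406: (3,1) in TLB -> HIT
vaddr=286: (2,1) not in TLB -> MISS, insert
vaddr=280: (2,1) in TLB -> HIT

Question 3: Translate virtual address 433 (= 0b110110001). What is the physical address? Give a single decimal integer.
Answer: 1521

Derivation:
vaddr = 433 = 0b110110001
Split: l1_idx=3, l2_idx=3, offset=1
L1[3] = 0
L2[0][3] = 95
paddr = 95 * 16 + 1 = 1521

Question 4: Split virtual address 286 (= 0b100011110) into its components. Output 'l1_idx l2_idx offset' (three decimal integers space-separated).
Answer: 2 1 14

Derivation:
vaddr = 286 = 0b100011110
  top 2 bits -> l1_idx = 2
  next 3 bits -> l2_idx = 1
  bottom 4 bits -> offset = 14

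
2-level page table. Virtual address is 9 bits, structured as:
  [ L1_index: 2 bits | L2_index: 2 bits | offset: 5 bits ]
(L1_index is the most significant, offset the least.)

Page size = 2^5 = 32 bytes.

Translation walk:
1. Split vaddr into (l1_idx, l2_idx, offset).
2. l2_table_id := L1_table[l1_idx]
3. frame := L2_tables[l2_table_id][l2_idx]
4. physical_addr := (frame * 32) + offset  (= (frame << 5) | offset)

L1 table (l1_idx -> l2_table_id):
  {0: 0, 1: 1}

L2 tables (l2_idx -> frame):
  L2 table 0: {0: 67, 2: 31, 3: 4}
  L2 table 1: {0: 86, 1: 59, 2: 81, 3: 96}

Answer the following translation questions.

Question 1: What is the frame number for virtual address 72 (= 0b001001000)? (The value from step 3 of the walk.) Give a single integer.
vaddr = 72: l1_idx=0, l2_idx=2
L1[0] = 0; L2[0][2] = 31

Answer: 31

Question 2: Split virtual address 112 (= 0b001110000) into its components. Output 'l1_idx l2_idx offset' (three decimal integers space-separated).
Answer: 0 3 16

Derivation:
vaddr = 112 = 0b001110000
  top 2 bits -> l1_idx = 0
  next 2 bits -> l2_idx = 3
  bottom 5 bits -> offset = 16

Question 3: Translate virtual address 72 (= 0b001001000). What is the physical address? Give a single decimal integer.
Answer: 1000

Derivation:
vaddr = 72 = 0b001001000
Split: l1_idx=0, l2_idx=2, offset=8
L1[0] = 0
L2[0][2] = 31
paddr = 31 * 32 + 8 = 1000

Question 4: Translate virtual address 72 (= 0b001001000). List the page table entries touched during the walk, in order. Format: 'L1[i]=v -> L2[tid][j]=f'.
vaddr = 72 = 0b001001000
Split: l1_idx=0, l2_idx=2, offset=8

Answer: L1[0]=0 -> L2[0][2]=31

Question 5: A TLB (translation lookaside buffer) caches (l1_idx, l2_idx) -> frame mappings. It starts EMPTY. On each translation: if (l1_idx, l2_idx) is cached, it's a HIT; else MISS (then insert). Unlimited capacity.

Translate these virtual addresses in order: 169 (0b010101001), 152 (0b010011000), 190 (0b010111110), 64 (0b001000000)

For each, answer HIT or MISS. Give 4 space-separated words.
Answer: MISS MISS HIT MISS

Derivation:
vaddr=169: (1,1) not in TLB -> MISS, insert
vaddr=152: (1,0) not in TLB -> MISS, insert
vaddr=190: (1,1) in TLB -> HIT
vaddr=64: (0,2) not in TLB -> MISS, insert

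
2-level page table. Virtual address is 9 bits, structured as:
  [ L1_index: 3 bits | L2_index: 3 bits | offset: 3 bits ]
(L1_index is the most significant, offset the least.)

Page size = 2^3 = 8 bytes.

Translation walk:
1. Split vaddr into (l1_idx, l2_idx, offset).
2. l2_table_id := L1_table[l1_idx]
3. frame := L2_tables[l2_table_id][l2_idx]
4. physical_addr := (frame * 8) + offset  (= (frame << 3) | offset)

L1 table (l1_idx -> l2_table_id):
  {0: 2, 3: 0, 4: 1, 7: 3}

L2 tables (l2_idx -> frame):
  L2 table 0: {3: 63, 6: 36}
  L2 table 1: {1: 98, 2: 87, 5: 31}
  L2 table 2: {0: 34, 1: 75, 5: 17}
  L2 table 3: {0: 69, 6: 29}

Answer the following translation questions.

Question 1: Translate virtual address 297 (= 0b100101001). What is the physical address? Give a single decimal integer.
vaddr = 297 = 0b100101001
Split: l1_idx=4, l2_idx=5, offset=1
L1[4] = 1
L2[1][5] = 31
paddr = 31 * 8 + 1 = 249

Answer: 249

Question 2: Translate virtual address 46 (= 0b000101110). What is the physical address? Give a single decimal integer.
vaddr = 46 = 0b000101110
Split: l1_idx=0, l2_idx=5, offset=6
L1[0] = 2
L2[2][5] = 17
paddr = 17 * 8 + 6 = 142

Answer: 142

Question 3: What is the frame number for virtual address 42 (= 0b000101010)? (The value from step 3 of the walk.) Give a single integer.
vaddr = 42: l1_idx=0, l2_idx=5
L1[0] = 2; L2[2][5] = 17

Answer: 17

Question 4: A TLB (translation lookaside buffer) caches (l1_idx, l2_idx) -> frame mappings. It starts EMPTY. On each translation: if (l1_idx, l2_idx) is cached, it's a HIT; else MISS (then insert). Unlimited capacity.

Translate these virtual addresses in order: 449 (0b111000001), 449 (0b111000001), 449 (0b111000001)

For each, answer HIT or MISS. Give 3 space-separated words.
Answer: MISS HIT HIT

Derivation:
vaddr=449: (7,0) not in TLB -> MISS, insert
vaddr=449: (7,0) in TLB -> HIT
vaddr=449: (7,0) in TLB -> HIT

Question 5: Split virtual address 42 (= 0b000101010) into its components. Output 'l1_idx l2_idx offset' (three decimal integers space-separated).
vaddr = 42 = 0b000101010
  top 3 bits -> l1_idx = 0
  next 3 bits -> l2_idx = 5
  bottom 3 bits -> offset = 2

Answer: 0 5 2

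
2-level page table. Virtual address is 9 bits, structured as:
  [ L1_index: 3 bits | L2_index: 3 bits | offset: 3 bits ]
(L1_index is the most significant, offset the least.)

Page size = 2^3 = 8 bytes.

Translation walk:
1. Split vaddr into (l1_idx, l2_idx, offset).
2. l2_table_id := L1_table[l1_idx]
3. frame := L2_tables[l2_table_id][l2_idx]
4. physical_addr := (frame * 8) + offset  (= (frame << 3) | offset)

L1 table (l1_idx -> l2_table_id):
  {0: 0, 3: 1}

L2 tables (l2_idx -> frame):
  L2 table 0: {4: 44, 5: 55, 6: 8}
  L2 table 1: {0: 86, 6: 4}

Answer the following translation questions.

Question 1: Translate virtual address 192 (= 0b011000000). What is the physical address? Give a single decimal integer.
vaddr = 192 = 0b011000000
Split: l1_idx=3, l2_idx=0, offset=0
L1[3] = 1
L2[1][0] = 86
paddr = 86 * 8 + 0 = 688

Answer: 688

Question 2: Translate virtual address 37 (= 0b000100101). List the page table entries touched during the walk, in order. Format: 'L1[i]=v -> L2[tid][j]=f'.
Answer: L1[0]=0 -> L2[0][4]=44

Derivation:
vaddr = 37 = 0b000100101
Split: l1_idx=0, l2_idx=4, offset=5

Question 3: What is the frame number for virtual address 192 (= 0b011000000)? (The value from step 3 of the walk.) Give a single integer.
vaddr = 192: l1_idx=3, l2_idx=0
L1[3] = 1; L2[1][0] = 86

Answer: 86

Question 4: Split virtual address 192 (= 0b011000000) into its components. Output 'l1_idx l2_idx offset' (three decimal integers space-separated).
vaddr = 192 = 0b011000000
  top 3 bits -> l1_idx = 3
  next 3 bits -> l2_idx = 0
  bottom 3 bits -> offset = 0

Answer: 3 0 0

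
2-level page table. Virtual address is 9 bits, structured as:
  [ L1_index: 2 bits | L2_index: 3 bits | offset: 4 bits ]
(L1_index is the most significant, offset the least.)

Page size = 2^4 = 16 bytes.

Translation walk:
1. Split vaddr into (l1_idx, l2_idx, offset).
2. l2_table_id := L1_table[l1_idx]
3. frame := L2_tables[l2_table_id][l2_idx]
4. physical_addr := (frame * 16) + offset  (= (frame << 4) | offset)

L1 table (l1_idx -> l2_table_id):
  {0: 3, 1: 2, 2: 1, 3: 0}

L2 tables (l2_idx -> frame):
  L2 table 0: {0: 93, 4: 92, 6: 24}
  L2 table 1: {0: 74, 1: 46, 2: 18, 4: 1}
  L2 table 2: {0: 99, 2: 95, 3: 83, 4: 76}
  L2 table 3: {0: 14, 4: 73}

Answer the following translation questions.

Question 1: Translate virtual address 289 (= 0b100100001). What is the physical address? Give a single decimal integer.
vaddr = 289 = 0b100100001
Split: l1_idx=2, l2_idx=2, offset=1
L1[2] = 1
L2[1][2] = 18
paddr = 18 * 16 + 1 = 289

Answer: 289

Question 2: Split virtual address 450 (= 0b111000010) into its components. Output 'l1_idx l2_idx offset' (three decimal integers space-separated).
Answer: 3 4 2

Derivation:
vaddr = 450 = 0b111000010
  top 2 bits -> l1_idx = 3
  next 3 bits -> l2_idx = 4
  bottom 4 bits -> offset = 2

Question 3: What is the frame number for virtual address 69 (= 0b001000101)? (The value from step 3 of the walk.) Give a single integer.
Answer: 73

Derivation:
vaddr = 69: l1_idx=0, l2_idx=4
L1[0] = 3; L2[3][4] = 73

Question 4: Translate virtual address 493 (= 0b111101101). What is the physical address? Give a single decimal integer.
vaddr = 493 = 0b111101101
Split: l1_idx=3, l2_idx=6, offset=13
L1[3] = 0
L2[0][6] = 24
paddr = 24 * 16 + 13 = 397

Answer: 397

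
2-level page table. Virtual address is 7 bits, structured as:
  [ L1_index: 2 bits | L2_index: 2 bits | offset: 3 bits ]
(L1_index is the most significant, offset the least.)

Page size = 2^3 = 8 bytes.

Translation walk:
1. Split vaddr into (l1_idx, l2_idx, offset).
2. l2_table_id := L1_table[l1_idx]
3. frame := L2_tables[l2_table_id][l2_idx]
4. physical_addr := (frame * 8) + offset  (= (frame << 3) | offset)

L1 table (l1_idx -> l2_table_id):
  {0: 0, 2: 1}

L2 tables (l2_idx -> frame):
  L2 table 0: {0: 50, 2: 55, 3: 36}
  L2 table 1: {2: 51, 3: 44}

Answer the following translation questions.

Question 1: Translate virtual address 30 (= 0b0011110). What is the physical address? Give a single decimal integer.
Answer: 294

Derivation:
vaddr = 30 = 0b0011110
Split: l1_idx=0, l2_idx=3, offset=6
L1[0] = 0
L2[0][3] = 36
paddr = 36 * 8 + 6 = 294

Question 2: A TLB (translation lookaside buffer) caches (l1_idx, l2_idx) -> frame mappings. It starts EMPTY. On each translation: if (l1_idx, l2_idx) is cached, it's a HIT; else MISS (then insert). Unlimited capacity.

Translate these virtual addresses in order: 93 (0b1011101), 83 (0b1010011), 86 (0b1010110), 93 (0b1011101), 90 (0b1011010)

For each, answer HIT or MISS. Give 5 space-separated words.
vaddr=93: (2,3) not in TLB -> MISS, insert
vaddr=83: (2,2) not in TLB -> MISS, insert
vaddr=86: (2,2) in TLB -> HIT
vaddr=93: (2,3) in TLB -> HIT
vaddr=90: (2,3) in TLB -> HIT

Answer: MISS MISS HIT HIT HIT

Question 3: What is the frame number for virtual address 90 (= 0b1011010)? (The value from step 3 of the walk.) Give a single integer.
vaddr = 90: l1_idx=2, l2_idx=3
L1[2] = 1; L2[1][3] = 44

Answer: 44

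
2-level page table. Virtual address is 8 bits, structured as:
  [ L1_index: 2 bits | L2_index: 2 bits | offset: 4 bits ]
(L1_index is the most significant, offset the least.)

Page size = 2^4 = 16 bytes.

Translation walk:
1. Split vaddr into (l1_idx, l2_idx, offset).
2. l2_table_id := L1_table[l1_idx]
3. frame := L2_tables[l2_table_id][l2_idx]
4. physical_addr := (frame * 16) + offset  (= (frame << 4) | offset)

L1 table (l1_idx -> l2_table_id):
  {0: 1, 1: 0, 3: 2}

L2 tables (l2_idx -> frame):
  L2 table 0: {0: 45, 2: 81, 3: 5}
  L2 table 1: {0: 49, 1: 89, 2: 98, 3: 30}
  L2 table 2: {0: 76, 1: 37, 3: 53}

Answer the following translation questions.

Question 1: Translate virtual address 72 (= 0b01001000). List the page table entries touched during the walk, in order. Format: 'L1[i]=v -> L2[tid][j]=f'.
Answer: L1[1]=0 -> L2[0][0]=45

Derivation:
vaddr = 72 = 0b01001000
Split: l1_idx=1, l2_idx=0, offset=8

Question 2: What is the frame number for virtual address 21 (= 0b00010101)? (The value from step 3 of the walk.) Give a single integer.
Answer: 89

Derivation:
vaddr = 21: l1_idx=0, l2_idx=1
L1[0] = 1; L2[1][1] = 89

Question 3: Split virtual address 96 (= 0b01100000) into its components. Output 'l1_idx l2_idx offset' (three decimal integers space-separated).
vaddr = 96 = 0b01100000
  top 2 bits -> l1_idx = 1
  next 2 bits -> l2_idx = 2
  bottom 4 bits -> offset = 0

Answer: 1 2 0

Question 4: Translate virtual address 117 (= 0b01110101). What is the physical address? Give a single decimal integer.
vaddr = 117 = 0b01110101
Split: l1_idx=1, l2_idx=3, offset=5
L1[1] = 0
L2[0][3] = 5
paddr = 5 * 16 + 5 = 85

Answer: 85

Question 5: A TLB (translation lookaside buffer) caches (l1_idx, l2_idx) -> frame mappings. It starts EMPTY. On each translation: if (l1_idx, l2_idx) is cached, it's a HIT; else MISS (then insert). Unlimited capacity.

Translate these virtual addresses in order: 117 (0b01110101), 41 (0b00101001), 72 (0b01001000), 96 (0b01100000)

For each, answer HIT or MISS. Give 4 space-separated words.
vaddr=117: (1,3) not in TLB -> MISS, insert
vaddr=41: (0,2) not in TLB -> MISS, insert
vaddr=72: (1,0) not in TLB -> MISS, insert
vaddr=96: (1,2) not in TLB -> MISS, insert

Answer: MISS MISS MISS MISS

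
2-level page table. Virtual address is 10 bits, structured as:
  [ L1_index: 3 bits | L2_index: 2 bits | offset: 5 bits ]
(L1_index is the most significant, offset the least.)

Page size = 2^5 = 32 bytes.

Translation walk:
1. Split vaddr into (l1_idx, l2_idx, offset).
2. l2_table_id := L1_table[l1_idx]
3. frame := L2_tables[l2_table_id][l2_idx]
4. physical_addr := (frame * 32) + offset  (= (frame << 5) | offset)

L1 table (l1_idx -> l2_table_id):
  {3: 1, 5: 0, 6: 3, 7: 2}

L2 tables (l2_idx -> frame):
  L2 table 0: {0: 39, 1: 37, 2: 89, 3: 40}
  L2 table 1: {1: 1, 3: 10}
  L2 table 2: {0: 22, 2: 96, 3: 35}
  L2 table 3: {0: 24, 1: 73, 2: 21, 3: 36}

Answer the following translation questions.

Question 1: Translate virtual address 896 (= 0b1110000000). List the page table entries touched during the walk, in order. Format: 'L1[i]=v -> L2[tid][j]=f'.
vaddr = 896 = 0b1110000000
Split: l1_idx=7, l2_idx=0, offset=0

Answer: L1[7]=2 -> L2[2][0]=22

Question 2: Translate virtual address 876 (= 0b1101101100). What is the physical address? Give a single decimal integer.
vaddr = 876 = 0b1101101100
Split: l1_idx=6, l2_idx=3, offset=12
L1[6] = 3
L2[3][3] = 36
paddr = 36 * 32 + 12 = 1164

Answer: 1164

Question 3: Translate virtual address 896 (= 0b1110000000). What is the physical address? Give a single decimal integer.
vaddr = 896 = 0b1110000000
Split: l1_idx=7, l2_idx=0, offset=0
L1[7] = 2
L2[2][0] = 22
paddr = 22 * 32 + 0 = 704

Answer: 704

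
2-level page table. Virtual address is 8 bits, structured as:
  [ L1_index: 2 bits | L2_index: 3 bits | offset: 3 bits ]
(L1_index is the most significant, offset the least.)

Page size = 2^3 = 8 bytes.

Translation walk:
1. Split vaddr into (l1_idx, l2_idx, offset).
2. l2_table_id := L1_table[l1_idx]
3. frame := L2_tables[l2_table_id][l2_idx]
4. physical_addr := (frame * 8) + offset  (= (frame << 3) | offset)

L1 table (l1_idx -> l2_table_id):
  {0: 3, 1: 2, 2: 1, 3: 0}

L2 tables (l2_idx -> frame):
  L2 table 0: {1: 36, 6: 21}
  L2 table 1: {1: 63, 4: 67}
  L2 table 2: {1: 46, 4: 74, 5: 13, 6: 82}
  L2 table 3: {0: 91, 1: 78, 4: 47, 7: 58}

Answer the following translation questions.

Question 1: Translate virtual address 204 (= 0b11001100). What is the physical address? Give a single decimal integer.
Answer: 292

Derivation:
vaddr = 204 = 0b11001100
Split: l1_idx=3, l2_idx=1, offset=4
L1[3] = 0
L2[0][1] = 36
paddr = 36 * 8 + 4 = 292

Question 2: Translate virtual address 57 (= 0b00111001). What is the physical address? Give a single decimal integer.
vaddr = 57 = 0b00111001
Split: l1_idx=0, l2_idx=7, offset=1
L1[0] = 3
L2[3][7] = 58
paddr = 58 * 8 + 1 = 465

Answer: 465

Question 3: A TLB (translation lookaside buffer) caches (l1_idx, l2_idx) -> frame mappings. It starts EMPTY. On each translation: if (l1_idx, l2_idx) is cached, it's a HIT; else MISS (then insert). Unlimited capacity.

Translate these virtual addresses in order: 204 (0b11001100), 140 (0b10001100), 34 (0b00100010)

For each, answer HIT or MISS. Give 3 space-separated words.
Answer: MISS MISS MISS

Derivation:
vaddr=204: (3,1) not in TLB -> MISS, insert
vaddr=140: (2,1) not in TLB -> MISS, insert
vaddr=34: (0,4) not in TLB -> MISS, insert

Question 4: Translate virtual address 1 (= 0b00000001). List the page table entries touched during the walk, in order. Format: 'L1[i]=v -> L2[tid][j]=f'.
Answer: L1[0]=3 -> L2[3][0]=91

Derivation:
vaddr = 1 = 0b00000001
Split: l1_idx=0, l2_idx=0, offset=1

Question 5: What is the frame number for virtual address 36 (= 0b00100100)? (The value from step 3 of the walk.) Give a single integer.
Answer: 47

Derivation:
vaddr = 36: l1_idx=0, l2_idx=4
L1[0] = 3; L2[3][4] = 47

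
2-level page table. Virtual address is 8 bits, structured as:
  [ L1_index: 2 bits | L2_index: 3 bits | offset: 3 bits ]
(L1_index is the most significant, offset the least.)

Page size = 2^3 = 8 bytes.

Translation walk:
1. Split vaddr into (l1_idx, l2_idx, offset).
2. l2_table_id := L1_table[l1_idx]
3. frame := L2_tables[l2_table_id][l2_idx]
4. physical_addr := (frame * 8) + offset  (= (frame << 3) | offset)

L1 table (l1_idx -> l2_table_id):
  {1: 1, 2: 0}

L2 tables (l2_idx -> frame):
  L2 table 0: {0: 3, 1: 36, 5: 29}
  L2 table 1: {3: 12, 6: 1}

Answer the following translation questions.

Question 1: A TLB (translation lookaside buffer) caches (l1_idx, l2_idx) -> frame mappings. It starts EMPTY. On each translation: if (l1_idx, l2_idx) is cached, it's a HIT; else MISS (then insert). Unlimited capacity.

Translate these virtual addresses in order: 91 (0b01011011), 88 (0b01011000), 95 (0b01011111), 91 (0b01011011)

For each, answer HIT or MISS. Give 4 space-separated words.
vaddr=91: (1,3) not in TLB -> MISS, insert
vaddr=88: (1,3) in TLB -> HIT
vaddr=95: (1,3) in TLB -> HIT
vaddr=91: (1,3) in TLB -> HIT

Answer: MISS HIT HIT HIT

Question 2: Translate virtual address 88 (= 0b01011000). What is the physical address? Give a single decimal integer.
Answer: 96

Derivation:
vaddr = 88 = 0b01011000
Split: l1_idx=1, l2_idx=3, offset=0
L1[1] = 1
L2[1][3] = 12
paddr = 12 * 8 + 0 = 96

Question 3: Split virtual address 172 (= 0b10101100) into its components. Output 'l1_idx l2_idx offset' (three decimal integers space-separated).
Answer: 2 5 4

Derivation:
vaddr = 172 = 0b10101100
  top 2 bits -> l1_idx = 2
  next 3 bits -> l2_idx = 5
  bottom 3 bits -> offset = 4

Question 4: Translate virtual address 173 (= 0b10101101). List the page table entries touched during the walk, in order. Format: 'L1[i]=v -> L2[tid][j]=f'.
Answer: L1[2]=0 -> L2[0][5]=29

Derivation:
vaddr = 173 = 0b10101101
Split: l1_idx=2, l2_idx=5, offset=5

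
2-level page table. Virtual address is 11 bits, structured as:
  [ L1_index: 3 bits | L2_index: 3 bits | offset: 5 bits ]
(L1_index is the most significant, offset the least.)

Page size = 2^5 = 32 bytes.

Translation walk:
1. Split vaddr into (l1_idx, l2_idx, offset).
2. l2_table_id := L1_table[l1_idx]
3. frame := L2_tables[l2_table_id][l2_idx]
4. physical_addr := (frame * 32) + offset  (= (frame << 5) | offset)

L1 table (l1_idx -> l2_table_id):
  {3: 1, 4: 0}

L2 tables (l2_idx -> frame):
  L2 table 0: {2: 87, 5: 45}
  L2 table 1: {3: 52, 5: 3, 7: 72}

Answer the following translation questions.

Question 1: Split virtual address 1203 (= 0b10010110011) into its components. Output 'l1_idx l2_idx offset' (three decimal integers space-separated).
Answer: 4 5 19

Derivation:
vaddr = 1203 = 0b10010110011
  top 3 bits -> l1_idx = 4
  next 3 bits -> l2_idx = 5
  bottom 5 bits -> offset = 19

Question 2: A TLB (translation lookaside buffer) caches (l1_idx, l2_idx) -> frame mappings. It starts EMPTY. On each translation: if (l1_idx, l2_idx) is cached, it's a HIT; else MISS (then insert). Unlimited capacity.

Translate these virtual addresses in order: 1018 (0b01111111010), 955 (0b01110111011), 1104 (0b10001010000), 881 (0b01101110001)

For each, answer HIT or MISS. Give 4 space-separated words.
vaddr=1018: (3,7) not in TLB -> MISS, insert
vaddr=955: (3,5) not in TLB -> MISS, insert
vaddr=1104: (4,2) not in TLB -> MISS, insert
vaddr=881: (3,3) not in TLB -> MISS, insert

Answer: MISS MISS MISS MISS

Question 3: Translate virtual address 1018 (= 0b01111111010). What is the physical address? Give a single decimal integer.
Answer: 2330

Derivation:
vaddr = 1018 = 0b01111111010
Split: l1_idx=3, l2_idx=7, offset=26
L1[3] = 1
L2[1][7] = 72
paddr = 72 * 32 + 26 = 2330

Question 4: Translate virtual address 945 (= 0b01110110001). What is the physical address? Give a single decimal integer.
vaddr = 945 = 0b01110110001
Split: l1_idx=3, l2_idx=5, offset=17
L1[3] = 1
L2[1][5] = 3
paddr = 3 * 32 + 17 = 113

Answer: 113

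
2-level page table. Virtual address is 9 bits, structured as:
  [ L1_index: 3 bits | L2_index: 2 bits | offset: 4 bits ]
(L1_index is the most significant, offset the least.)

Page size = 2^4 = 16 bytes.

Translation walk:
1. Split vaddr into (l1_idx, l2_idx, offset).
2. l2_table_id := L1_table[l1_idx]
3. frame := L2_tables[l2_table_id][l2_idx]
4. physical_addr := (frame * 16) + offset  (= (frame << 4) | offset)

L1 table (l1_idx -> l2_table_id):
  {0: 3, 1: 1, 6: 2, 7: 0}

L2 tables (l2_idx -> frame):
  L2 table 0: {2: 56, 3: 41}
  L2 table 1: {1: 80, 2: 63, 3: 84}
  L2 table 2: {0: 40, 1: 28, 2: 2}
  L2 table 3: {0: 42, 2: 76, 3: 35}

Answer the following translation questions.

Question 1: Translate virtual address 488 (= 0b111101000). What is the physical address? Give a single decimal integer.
vaddr = 488 = 0b111101000
Split: l1_idx=7, l2_idx=2, offset=8
L1[7] = 0
L2[0][2] = 56
paddr = 56 * 16 + 8 = 904

Answer: 904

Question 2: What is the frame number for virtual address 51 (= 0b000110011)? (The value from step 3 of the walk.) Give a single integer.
vaddr = 51: l1_idx=0, l2_idx=3
L1[0] = 3; L2[3][3] = 35

Answer: 35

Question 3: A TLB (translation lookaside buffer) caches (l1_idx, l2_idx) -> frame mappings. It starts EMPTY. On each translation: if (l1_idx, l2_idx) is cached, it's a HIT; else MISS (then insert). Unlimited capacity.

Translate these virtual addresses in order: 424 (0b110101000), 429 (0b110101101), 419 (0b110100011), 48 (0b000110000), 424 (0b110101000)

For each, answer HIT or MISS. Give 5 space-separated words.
Answer: MISS HIT HIT MISS HIT

Derivation:
vaddr=424: (6,2) not in TLB -> MISS, insert
vaddr=429: (6,2) in TLB -> HIT
vaddr=419: (6,2) in TLB -> HIT
vaddr=48: (0,3) not in TLB -> MISS, insert
vaddr=424: (6,2) in TLB -> HIT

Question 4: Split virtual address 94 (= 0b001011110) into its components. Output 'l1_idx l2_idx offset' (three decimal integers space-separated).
vaddr = 94 = 0b001011110
  top 3 bits -> l1_idx = 1
  next 2 bits -> l2_idx = 1
  bottom 4 bits -> offset = 14

Answer: 1 1 14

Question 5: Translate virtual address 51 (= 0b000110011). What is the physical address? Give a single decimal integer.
vaddr = 51 = 0b000110011
Split: l1_idx=0, l2_idx=3, offset=3
L1[0] = 3
L2[3][3] = 35
paddr = 35 * 16 + 3 = 563

Answer: 563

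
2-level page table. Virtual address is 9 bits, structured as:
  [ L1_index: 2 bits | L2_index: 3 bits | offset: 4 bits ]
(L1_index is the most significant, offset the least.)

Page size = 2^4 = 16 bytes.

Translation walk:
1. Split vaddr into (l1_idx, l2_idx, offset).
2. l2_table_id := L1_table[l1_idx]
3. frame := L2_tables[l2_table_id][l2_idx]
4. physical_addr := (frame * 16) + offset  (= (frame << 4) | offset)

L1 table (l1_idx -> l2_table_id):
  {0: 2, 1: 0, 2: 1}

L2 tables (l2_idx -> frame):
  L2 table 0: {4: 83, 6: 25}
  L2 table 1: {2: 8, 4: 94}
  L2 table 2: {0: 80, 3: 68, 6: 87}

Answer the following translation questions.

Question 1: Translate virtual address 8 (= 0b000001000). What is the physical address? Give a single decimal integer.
Answer: 1288

Derivation:
vaddr = 8 = 0b000001000
Split: l1_idx=0, l2_idx=0, offset=8
L1[0] = 2
L2[2][0] = 80
paddr = 80 * 16 + 8 = 1288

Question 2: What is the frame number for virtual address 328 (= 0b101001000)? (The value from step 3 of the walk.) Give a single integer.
vaddr = 328: l1_idx=2, l2_idx=4
L1[2] = 1; L2[1][4] = 94

Answer: 94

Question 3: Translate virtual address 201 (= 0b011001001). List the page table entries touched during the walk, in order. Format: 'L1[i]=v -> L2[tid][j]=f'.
Answer: L1[1]=0 -> L2[0][4]=83

Derivation:
vaddr = 201 = 0b011001001
Split: l1_idx=1, l2_idx=4, offset=9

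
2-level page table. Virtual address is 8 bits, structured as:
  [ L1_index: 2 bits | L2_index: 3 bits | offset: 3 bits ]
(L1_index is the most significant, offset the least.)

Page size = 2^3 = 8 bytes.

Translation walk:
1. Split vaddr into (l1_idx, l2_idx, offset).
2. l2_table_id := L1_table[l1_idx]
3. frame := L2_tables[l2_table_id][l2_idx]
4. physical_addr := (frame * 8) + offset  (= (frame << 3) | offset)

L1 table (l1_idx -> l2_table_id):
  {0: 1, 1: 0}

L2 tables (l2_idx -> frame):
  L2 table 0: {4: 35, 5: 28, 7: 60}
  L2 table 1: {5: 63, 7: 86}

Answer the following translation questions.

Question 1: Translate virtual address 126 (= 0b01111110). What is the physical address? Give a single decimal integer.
Answer: 486

Derivation:
vaddr = 126 = 0b01111110
Split: l1_idx=1, l2_idx=7, offset=6
L1[1] = 0
L2[0][7] = 60
paddr = 60 * 8 + 6 = 486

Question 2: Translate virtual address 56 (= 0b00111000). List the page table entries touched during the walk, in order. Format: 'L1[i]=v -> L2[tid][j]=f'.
Answer: L1[0]=1 -> L2[1][7]=86

Derivation:
vaddr = 56 = 0b00111000
Split: l1_idx=0, l2_idx=7, offset=0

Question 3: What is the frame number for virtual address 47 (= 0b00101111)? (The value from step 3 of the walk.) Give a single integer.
vaddr = 47: l1_idx=0, l2_idx=5
L1[0] = 1; L2[1][5] = 63

Answer: 63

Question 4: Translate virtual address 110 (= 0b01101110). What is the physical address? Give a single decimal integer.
Answer: 230

Derivation:
vaddr = 110 = 0b01101110
Split: l1_idx=1, l2_idx=5, offset=6
L1[1] = 0
L2[0][5] = 28
paddr = 28 * 8 + 6 = 230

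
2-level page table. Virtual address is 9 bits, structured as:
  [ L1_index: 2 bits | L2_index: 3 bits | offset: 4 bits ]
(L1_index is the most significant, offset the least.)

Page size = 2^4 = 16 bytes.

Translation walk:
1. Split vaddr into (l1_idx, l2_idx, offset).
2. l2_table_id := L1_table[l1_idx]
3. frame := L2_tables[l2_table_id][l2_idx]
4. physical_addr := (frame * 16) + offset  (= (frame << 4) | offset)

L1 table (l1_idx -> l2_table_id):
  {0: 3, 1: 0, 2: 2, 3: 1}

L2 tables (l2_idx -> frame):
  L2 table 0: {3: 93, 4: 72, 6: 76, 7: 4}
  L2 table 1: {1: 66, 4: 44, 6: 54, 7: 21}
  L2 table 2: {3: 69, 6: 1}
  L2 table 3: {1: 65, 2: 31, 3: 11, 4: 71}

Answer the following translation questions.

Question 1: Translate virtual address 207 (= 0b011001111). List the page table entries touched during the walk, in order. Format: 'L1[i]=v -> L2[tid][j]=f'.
Answer: L1[1]=0 -> L2[0][4]=72

Derivation:
vaddr = 207 = 0b011001111
Split: l1_idx=1, l2_idx=4, offset=15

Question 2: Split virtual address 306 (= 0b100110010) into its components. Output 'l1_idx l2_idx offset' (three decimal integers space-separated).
vaddr = 306 = 0b100110010
  top 2 bits -> l1_idx = 2
  next 3 bits -> l2_idx = 3
  bottom 4 bits -> offset = 2

Answer: 2 3 2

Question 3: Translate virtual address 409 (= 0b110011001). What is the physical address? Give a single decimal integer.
Answer: 1065

Derivation:
vaddr = 409 = 0b110011001
Split: l1_idx=3, l2_idx=1, offset=9
L1[3] = 1
L2[1][1] = 66
paddr = 66 * 16 + 9 = 1065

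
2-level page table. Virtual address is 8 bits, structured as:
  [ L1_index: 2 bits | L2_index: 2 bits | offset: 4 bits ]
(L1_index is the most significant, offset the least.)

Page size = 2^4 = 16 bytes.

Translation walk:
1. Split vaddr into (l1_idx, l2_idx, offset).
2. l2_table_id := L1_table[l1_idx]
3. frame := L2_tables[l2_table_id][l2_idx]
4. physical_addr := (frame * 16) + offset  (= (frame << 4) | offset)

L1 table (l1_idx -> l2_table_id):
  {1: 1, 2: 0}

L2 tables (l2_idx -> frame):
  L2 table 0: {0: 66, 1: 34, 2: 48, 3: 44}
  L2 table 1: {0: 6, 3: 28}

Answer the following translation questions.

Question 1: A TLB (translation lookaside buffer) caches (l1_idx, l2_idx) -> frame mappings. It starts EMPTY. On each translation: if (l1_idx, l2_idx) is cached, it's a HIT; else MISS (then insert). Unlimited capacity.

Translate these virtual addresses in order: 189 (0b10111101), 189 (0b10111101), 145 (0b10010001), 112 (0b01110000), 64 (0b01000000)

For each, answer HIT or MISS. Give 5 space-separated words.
Answer: MISS HIT MISS MISS MISS

Derivation:
vaddr=189: (2,3) not in TLB -> MISS, insert
vaddr=189: (2,3) in TLB -> HIT
vaddr=145: (2,1) not in TLB -> MISS, insert
vaddr=112: (1,3) not in TLB -> MISS, insert
vaddr=64: (1,0) not in TLB -> MISS, insert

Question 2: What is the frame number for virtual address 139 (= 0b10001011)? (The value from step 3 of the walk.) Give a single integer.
Answer: 66

Derivation:
vaddr = 139: l1_idx=2, l2_idx=0
L1[2] = 0; L2[0][0] = 66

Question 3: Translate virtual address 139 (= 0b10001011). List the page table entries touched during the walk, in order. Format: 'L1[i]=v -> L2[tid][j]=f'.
vaddr = 139 = 0b10001011
Split: l1_idx=2, l2_idx=0, offset=11

Answer: L1[2]=0 -> L2[0][0]=66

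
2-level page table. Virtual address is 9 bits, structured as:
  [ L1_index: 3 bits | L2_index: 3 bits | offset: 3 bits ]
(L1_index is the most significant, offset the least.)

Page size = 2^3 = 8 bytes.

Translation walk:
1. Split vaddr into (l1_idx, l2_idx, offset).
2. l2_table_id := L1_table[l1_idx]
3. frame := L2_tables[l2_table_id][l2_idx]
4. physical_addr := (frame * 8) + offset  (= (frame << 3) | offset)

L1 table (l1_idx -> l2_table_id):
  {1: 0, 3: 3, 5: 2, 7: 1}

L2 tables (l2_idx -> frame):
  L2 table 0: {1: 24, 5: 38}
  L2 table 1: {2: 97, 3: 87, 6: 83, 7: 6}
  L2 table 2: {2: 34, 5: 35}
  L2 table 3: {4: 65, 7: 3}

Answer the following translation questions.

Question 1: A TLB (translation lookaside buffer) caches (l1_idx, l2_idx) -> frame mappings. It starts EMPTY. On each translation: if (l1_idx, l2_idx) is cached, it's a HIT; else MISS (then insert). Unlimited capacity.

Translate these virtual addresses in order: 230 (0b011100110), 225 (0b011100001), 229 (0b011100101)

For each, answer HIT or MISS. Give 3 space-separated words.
Answer: MISS HIT HIT

Derivation:
vaddr=230: (3,4) not in TLB -> MISS, insert
vaddr=225: (3,4) in TLB -> HIT
vaddr=229: (3,4) in TLB -> HIT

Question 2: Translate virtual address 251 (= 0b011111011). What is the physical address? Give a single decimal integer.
vaddr = 251 = 0b011111011
Split: l1_idx=3, l2_idx=7, offset=3
L1[3] = 3
L2[3][7] = 3
paddr = 3 * 8 + 3 = 27

Answer: 27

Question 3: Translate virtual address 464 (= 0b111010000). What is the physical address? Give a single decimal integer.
vaddr = 464 = 0b111010000
Split: l1_idx=7, l2_idx=2, offset=0
L1[7] = 1
L2[1][2] = 97
paddr = 97 * 8 + 0 = 776

Answer: 776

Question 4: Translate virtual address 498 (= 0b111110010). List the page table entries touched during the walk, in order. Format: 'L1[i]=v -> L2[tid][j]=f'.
vaddr = 498 = 0b111110010
Split: l1_idx=7, l2_idx=6, offset=2

Answer: L1[7]=1 -> L2[1][6]=83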